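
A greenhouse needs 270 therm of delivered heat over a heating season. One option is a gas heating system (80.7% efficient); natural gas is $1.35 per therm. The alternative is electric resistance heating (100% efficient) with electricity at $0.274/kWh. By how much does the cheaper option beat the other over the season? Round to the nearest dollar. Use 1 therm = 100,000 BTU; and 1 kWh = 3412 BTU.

Heat load = 270 therm × 100,000 = 27,000,000 BTU
Gas: input = 27,000,000 / 0.807 = 33,457,249 BTU = 334.6 therm → 334.6 × $1.35 = $451.67
Electric: 27,000,000 BTU / 3412 = 7,913 kWh → × $0.274 = $2,168.23
Difference = |$451.67 − $2,168.23| = $1,716.56 ≈ $1717

$1717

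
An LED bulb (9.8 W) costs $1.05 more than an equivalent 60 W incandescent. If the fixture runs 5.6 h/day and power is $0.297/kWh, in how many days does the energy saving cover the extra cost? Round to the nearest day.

13 days

Power saved = 60 − 9.8 = 50.2 W
Daily energy saved = 50.2 W × 5.6 h = 281.1 Wh = 0.28112 kWh
Daily savings = 0.28112 × $0.297 = $0.0835
Payback = $1.05 / $0.0835 per day = 12.58 days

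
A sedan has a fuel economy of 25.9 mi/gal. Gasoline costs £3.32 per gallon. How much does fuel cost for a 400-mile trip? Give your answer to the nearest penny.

Fuel = 400 mi / 25.9 mpg = 15.44 gal
Cost = 15.44 gal × £3.32/gal = £51.27

£51.27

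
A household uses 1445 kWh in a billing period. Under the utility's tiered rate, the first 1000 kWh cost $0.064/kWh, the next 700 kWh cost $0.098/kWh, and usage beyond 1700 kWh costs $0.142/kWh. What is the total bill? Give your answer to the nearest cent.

$107.61

First 1000 kWh × $0.064 = $64.00
Next 445 kWh × $0.098 = $43.61
Remaining tier: 0 kWh (not reached)
Total = $107.61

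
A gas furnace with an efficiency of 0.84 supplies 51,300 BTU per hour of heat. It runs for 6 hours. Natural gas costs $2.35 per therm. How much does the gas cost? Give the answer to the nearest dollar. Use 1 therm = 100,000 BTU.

Heat delivered = 51,300 BTU/h × 6 h = 307,800 BTU
Gas input = 307,800 / 0.84 = 366,429 BTU
= 366,429 / 100,000 = 3.664 therm
Cost = 3.664 × $2.35/therm = $8.61 ≈ $9

$9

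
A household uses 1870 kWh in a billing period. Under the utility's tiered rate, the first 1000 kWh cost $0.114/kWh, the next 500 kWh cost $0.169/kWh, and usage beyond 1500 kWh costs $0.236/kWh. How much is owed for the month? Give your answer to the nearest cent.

First 1000 kWh × $0.114 = $114.00
Next 500 kWh × $0.169 = $84.50
Remaining 370 kWh × $0.236 = $87.32
Total = $285.82

$285.82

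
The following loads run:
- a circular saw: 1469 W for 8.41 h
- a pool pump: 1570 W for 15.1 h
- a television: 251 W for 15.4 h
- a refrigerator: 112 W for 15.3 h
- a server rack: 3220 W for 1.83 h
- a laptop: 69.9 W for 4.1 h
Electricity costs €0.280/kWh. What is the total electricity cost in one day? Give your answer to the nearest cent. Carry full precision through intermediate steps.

€13.39

circular saw: 1469 W × 8.41 h = 12,354 Wh = 12.35 kWh
pool pump: 1570 W × 15.1 h = 23,707 Wh = 23.71 kWh
television: 251 W × 15.4 h = 3,865 Wh = 3.865 kWh
refrigerator: 112 W × 15.3 h = 1,714 Wh = 1.714 kWh
server rack: 3220 W × 1.83 h = 5,893 Wh = 5.893 kWh
laptop: 69.9 W × 4.1 h = 287 Wh = 0.2866 kWh
Total energy = 12.35 + 23.71 + 3.865 + 1.714 + 5.893 + 0.2866 = 47.82 kWh
Cost = 47.82 kWh × €0.280 = €13.39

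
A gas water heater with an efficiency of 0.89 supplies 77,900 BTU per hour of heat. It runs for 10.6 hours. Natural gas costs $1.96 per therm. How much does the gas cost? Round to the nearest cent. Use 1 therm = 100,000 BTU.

Heat delivered = 77,900 BTU/h × 10.6 h = 825,740 BTU
Gas input = 825,740 / 0.89 = 927,798 BTU
= 927,798 / 100,000 = 9.278 therm
Cost = 9.278 × $1.96/therm = $18.18

$18.18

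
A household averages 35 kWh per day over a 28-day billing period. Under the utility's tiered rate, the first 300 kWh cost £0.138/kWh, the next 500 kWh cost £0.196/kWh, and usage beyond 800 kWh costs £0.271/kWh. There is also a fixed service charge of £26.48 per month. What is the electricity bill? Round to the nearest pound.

£215

Usage = 35 kWh/day × 28 days = 980 kWh
First 300 kWh × £0.138 = £41.40
Next 500 kWh × £0.196 = £98.00
Remaining 180 kWh × £0.271 = £48.78
Energy charge = £188.18; + service £26.48 = £214.66 ≈ £215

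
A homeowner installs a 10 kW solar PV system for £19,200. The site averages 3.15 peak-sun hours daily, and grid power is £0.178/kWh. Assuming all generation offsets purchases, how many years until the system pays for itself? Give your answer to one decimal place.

9.4 years

Daily generation = 10 kW × 3.15 h = 31.5 kWh
Annual generation = 31.5 × 365 = 11498 kWh
Annual savings = 11498 × £0.178 = £2,046.55
Payback = £19,200 / £2,046.55 = 9.38 years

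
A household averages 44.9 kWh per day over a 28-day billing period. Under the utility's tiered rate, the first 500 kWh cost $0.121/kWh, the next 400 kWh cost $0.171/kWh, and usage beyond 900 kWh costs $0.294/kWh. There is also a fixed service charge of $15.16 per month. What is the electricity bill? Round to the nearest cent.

Usage = 44.9 kWh/day × 28 days = 1257.2 kWh
First 500 kWh × $0.121 = $60.50
Next 400 kWh × $0.171 = $68.40
Remaining 357.2 kWh × $0.294 = $105.02
Energy charge = $233.92; + service $15.16 = $249.08

$249.08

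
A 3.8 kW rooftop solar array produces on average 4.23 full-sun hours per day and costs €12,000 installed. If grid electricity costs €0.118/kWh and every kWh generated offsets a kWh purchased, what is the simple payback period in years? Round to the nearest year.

Daily generation = 3.8 kW × 4.23 h = 16.07 kWh
Annual generation = 16.07 × 365 = 5867 kWh
Annual savings = 5867 × €0.118 = €692.31
Payback = €12,000 / €692.31 = 17.3 years

17 years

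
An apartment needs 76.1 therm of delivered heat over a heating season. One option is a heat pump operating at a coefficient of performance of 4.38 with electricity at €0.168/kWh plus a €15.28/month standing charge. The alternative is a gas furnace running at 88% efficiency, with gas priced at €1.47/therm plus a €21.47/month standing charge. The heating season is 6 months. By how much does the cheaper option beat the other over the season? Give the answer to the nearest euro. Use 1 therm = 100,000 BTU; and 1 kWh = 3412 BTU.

Heat load = 76.1 therm × 100,000 = 7,610,000 BTU
Gas: input = 7,610,000 / 0.88 = 8,647,727 BTU = 86.48 therm → 86.48 × €1.47 = €127.12; + 6 × €21.47 standing = €255.94
Heat pump: 7,610,000 BTU / 3412 = 2,230 kWh heat; / 4.38 = 509.2 kWh in → × €0.168 = €85.55; + 6 × €15.28 standing = €177.23
Difference = |€255.94 − €177.23| = €78.71 ≈ €79

€79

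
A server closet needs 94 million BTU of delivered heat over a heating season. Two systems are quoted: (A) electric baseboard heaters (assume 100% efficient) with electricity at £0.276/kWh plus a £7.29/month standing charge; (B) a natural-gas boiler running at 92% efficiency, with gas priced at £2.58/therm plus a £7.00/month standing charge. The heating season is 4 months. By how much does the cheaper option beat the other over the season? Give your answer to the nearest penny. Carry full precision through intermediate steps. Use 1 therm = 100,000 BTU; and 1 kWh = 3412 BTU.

£4968.82

Heat load = 94 × 10⁶ BTU = 94,000,000 BTU
Gas: input = 94,000,000 / 0.92 = 102,173,913 BTU = 1,022 therm → 1,022 × £2.58 = £2,636.09; + 4 × £7.00 standing = £2,664.09
Electric: 94,000,000 BTU / 3412 = 27,550 kWh → × £0.276 = £7,603.75; + 4 × £7.29 standing = £7,632.91
Difference = |£2,664.09 − £7,632.91| = £4,968.82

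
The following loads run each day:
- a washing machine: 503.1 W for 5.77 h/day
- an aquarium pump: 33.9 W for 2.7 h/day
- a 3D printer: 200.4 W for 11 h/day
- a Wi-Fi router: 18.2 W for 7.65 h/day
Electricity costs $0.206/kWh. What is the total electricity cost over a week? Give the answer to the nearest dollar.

$8

washing machine: 503.1 W × 5.77 h × 7 d = 20,320 Wh = 20.32 kWh
aquarium pump: 33.9 W × 2.7 h × 7 d = 641 Wh = 0.6407 kWh
3D printer: 200.4 W × 11 h × 7 d = 15,431 Wh = 15.43 kWh
Wi-Fi router: 18.2 W × 7.65 h × 7 d = 975 Wh = 0.9746 kWh
Total energy = 20.32 + 0.6407 + 15.43 + 0.9746 = 37.37 kWh
Cost = 37.37 kWh × $0.206 = $7.70 ≈ $8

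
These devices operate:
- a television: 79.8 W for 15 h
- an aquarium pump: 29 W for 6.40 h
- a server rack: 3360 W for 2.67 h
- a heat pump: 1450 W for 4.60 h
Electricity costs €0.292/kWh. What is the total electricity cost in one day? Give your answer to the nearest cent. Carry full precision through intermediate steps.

€4.97

television: 79.8 W × 15 h = 1,197 Wh = 1.197 kWh
aquarium pump: 29 W × 6.40 h = 186 Wh = 0.1856 kWh
server rack: 3360 W × 2.67 h = 8,971 Wh = 8.971 kWh
heat pump: 1450 W × 4.60 h = 6,670 Wh = 6.67 kWh
Total energy = 1.197 + 0.1856 + 8.971 + 6.67 = 17.02 kWh
Cost = 17.02 kWh × €0.292 = €4.97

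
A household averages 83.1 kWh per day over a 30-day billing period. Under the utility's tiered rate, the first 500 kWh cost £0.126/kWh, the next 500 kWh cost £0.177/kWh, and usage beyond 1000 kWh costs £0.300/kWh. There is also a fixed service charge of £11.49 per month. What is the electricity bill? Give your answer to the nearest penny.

Usage = 83.1 kWh/day × 30 days = 2493 kWh
First 500 kWh × £0.126 = £63.00
Next 500 kWh × £0.177 = £88.50
Remaining 1493 kWh × £0.300 = £447.90
Energy charge = £599.40; + service £11.49 = £610.89

£610.89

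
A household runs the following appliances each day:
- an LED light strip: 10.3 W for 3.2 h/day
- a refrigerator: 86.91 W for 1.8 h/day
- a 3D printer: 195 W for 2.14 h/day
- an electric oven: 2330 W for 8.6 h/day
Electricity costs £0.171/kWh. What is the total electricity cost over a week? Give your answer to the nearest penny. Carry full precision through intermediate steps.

LED light strip: 10.3 W × 3.2 h × 7 d = 231 Wh = 0.2307 kWh
refrigerator: 86.91 W × 1.8 h × 7 d = 1,095 Wh = 1.095 kWh
3D printer: 195 W × 2.14 h × 7 d = 2,921 Wh = 2.921 kWh
electric oven: 2330 W × 8.6 h × 7 d = 140,266 Wh = 140.3 kWh
Total energy = 0.2307 + 1.095 + 2.921 + 140.3 = 144.5 kWh
Cost = 144.5 kWh × £0.171 = £24.71

£24.71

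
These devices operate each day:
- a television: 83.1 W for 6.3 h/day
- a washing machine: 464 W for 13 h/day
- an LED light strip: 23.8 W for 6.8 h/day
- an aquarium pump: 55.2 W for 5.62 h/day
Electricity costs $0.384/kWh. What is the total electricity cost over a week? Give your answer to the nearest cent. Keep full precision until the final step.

television: 83.1 W × 6.3 h × 7 d = 3,665 Wh = 3.665 kWh
washing machine: 464 W × 13 h × 7 d = 42,224 Wh = 42.22 kWh
LED light strip: 23.8 W × 6.8 h × 7 d = 1,133 Wh = 1.133 kWh
aquarium pump: 55.2 W × 5.62 h × 7 d = 2,172 Wh = 2.172 kWh
Total energy = 3.665 + 42.22 + 1.133 + 2.172 = 49.19 kWh
Cost = 49.19 kWh × $0.384 = $18.89

$18.89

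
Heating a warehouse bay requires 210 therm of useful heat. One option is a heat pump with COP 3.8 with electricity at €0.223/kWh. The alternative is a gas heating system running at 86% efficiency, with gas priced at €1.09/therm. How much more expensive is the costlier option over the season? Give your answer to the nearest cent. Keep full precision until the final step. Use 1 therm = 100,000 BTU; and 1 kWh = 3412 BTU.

Heat load = 210 therm × 100,000 = 21,000,000 BTU
Gas: input = 21,000,000 / 0.86 = 24,418,605 BTU = 244.2 therm → 244.2 × €1.09 = €266.16
Heat pump: 21,000,000 BTU / 3412 = 6,155 kWh heat; / 3.8 = 1,620 kWh in → × €0.223 = €361.19
Difference = |€266.16 − €361.19| = €95.02

€95.02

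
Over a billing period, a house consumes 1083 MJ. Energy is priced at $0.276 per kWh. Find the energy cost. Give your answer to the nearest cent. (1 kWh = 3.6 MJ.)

$83.03

1083 MJ × (0.27778 kWh/MJ) = 300.8 kWh
Cost = 300.8 kWh × $0.276/kWh = $83.03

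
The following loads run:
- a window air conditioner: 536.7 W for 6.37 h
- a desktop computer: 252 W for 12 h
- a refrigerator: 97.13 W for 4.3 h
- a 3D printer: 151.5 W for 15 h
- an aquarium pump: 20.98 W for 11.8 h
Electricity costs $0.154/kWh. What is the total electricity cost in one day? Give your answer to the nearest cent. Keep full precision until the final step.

$1.44

window air conditioner: 536.7 W × 6.37 h = 3,419 Wh = 3.419 kWh
desktop computer: 252 W × 12 h = 3,024 Wh = 3.024 kWh
refrigerator: 97.13 W × 4.3 h = 418 Wh = 0.4177 kWh
3D printer: 151.5 W × 15 h = 2,272 Wh = 2.272 kWh
aquarium pump: 20.98 W × 11.8 h = 248 Wh = 0.2476 kWh
Total energy = 3.419 + 3.024 + 0.4177 + 2.272 + 0.2476 = 9.381 kWh
Cost = 9.381 kWh × $0.154 = $1.44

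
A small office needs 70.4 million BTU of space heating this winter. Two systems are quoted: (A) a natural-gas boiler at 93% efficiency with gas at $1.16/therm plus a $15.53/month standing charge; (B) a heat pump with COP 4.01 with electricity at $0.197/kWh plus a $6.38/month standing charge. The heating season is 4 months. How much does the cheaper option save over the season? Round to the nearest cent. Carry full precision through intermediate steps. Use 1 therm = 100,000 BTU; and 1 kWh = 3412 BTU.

Heat load = 70.4 × 10⁶ BTU = 70,400,000 BTU
Gas: input = 70,400,000 / 0.93 = 75,698,925 BTU = 757 therm → 757 × $1.16 = $878.11; + 4 × $15.53 standing = $940.23
Heat pump: 70,400,000 BTU / 3412 = 20,630 kWh heat; / 4.01 = 5,145 kWh in → × $0.197 = $1,013.64; + 4 × $6.38 standing = $1,039.16
Difference = |$940.23 − $1,039.16| = $98.94

$98.94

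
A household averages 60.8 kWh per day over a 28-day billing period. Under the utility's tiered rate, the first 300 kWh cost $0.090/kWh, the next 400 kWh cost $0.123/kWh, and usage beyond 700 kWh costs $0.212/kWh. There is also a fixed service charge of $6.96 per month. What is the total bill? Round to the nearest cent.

$295.67

Usage = 60.8 kWh/day × 28 days = 1702.4 kWh
First 300 kWh × $0.090 = $27.00
Next 400 kWh × $0.123 = $49.20
Remaining 1002.4 kWh × $0.212 = $212.51
Energy charge = $288.71; + service $6.96 = $295.67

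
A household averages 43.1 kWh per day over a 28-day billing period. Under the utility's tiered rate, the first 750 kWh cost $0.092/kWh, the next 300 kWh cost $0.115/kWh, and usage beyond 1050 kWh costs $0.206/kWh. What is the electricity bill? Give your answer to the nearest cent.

$135.80

Usage = 43.1 kWh/day × 28 days = 1206.8 kWh
First 750 kWh × $0.092 = $69.00
Next 300 kWh × $0.115 = $34.50
Remaining 156.8 kWh × $0.206 = $32.30
Total = $135.80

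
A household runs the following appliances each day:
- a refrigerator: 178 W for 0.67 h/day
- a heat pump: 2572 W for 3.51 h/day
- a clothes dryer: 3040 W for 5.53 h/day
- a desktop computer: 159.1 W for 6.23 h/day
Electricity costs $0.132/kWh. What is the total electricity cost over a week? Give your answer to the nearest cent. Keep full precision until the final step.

$24.90

refrigerator: 178 W × 0.67 h × 7 d = 835 Wh = 0.8348 kWh
heat pump: 2572 W × 3.51 h × 7 d = 63,194 Wh = 63.19 kWh
clothes dryer: 3040 W × 5.53 h × 7 d = 117,678 Wh = 117.7 kWh
desktop computer: 159.1 W × 6.23 h × 7 d = 6,938 Wh = 6.938 kWh
Total energy = 0.8348 + 63.19 + 117.7 + 6.938 = 188.6 kWh
Cost = 188.6 kWh × $0.132 = $24.90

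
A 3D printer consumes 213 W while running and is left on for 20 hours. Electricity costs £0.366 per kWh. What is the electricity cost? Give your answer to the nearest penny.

£1.56

Energy = 213 W × 20 h = 4,260 Wh = 4.26 kWh
Cost = 4.26 kWh × £0.366/kWh = £1.56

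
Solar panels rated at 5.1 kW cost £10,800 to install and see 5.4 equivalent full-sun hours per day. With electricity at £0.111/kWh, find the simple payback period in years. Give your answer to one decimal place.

Daily generation = 5.1 kW × 5.4 h = 27.54 kWh
Annual generation = 27.54 × 365 = 10052 kWh
Annual savings = 10052 × £0.111 = £1,115.78
Payback = £10,800 / £1,115.78 = 9.68 years

9.7 years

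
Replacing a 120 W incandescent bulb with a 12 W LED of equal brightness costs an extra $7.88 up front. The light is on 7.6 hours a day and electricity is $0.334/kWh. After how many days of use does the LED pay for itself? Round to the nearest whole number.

29 days

Power saved = 120 − 12 = 108 W
Daily energy saved = 108 W × 7.6 h = 820.8 Wh = 0.8208 kWh
Daily savings = 0.8208 × $0.334 = $0.2741
Payback = $7.88 / $0.2741 per day = 28.74 days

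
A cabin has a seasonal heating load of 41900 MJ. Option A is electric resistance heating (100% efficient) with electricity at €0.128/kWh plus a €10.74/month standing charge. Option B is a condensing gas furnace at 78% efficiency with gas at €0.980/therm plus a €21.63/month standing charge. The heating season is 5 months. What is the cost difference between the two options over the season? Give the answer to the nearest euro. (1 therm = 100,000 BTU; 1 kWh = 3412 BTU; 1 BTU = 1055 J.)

€936

Heat load = 41900 MJ = 41,900,000,000 J / 1055 = 39,715,640 BTU
Gas: input = 39,715,640 / 0.78 = 50,917,487 BTU = 509.2 therm → 509.2 × €0.980 = €498.99; + 5 × €21.63 standing = €607.14
Electric: 39,715,640 BTU / 3412 = 11,640 kWh → × €0.128 = €1,489.92; + 5 × €10.74 standing = €1,543.62
Difference = |€607.14 − €1,543.62| = €936.48 ≈ €936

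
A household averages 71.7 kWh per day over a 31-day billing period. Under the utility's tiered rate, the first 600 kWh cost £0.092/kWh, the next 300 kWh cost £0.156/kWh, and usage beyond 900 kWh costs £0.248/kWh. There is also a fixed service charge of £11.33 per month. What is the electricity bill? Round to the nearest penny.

Usage = 71.7 kWh/day × 31 days = 2222.7 kWh
First 600 kWh × £0.092 = £55.20
Next 300 kWh × £0.156 = £46.80
Remaining 1322.7 kWh × £0.248 = £328.03
Energy charge = £430.03; + service £11.33 = £441.36

£441.36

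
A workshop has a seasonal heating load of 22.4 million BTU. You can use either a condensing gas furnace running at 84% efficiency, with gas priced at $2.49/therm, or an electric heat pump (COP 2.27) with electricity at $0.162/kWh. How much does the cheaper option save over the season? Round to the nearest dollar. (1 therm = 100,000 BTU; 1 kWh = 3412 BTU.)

Heat load = 22.4 × 10⁶ BTU = 22,400,000 BTU
Gas: input = 22,400,000 / 0.84 = 26,666,667 BTU = 266.7 therm → 266.7 × $2.49 = $664.00
Heat pump: 22,400,000 BTU / 3412 = 6,565 kWh heat; / 2.27 = 2,892 kWh in → × $0.162 = $468.52
Difference = |$664.00 − $468.52| = $195.48 ≈ $195

$195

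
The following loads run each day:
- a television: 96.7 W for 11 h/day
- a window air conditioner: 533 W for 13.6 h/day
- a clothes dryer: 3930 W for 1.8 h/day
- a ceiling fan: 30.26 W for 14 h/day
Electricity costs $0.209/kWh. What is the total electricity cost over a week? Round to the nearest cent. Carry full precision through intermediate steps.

$23.13

television: 96.7 W × 11 h × 7 d = 7,446 Wh = 7.446 kWh
window air conditioner: 533 W × 13.6 h × 7 d = 50,742 Wh = 50.74 kWh
clothes dryer: 3930 W × 1.8 h × 7 d = 49,518 Wh = 49.52 kWh
ceiling fan: 30.26 W × 14 h × 7 d = 2,965 Wh = 2.965 kWh
Total energy = 7.446 + 50.74 + 49.52 + 2.965 = 110.7 kWh
Cost = 110.7 kWh × $0.209 = $23.13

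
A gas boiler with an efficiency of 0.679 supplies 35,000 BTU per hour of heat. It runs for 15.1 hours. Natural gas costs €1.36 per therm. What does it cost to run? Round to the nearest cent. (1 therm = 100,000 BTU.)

Heat delivered = 35,000 BTU/h × 15.1 h = 528,500 BTU
Gas input = 528,500 / 0.679 = 778,351 BTU
= 778,351 / 100,000 = 7.784 therm
Cost = 7.784 × €1.36/therm = €10.59

€10.59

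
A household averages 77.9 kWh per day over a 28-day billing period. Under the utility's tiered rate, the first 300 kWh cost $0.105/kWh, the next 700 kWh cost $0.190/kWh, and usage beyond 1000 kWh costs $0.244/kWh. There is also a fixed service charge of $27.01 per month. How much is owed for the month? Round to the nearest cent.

Usage = 77.9 kWh/day × 28 days = 2181.2 kWh
First 300 kWh × $0.105 = $31.50
Next 700 kWh × $0.190 = $133.00
Remaining 1181.2 kWh × $0.244 = $288.21
Energy charge = $452.71; + service $27.01 = $479.72

$479.72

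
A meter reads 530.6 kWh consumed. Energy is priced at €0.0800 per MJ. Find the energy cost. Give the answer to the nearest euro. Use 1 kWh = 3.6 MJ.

€153

530.6 kWh × (3.6 MJ/kWh) = 1,910 MJ
Cost = 1,910 MJ × €0.0800/MJ = €152.81 ≈ €153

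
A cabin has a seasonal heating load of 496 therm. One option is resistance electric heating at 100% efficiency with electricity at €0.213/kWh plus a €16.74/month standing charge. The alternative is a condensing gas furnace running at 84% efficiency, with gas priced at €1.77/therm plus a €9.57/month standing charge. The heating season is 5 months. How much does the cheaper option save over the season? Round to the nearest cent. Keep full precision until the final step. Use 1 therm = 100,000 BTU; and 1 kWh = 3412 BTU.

Heat load = 496 therm × 100,000 = 49,600,000 BTU
Gas: input = 49,600,000 / 0.840 = 59,047,619 BTU = 590.5 therm → 590.5 × €1.77 = €1,045.14; + 5 × €9.57 standing = €1,092.99
Electric: 49,600,000 BTU / 3412 = 14,540 kWh → × €0.213 = €3,096.37; + 5 × €16.74 standing = €3,180.07
Difference = |€1,092.99 − €3,180.07| = €2,087.07

€2087.07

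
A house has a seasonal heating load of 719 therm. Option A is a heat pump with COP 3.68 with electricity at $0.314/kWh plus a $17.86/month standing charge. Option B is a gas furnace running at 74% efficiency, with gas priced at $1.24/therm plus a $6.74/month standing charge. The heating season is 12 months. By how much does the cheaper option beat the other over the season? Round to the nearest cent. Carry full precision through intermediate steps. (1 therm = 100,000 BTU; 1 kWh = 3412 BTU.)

Heat load = 719 therm × 100,000 = 71,900,000 BTU
Gas: input = 71,900,000 / 0.74 = 97,162,162 BTU = 971.6 therm → 971.6 × $1.24 = $1,204.81; + 12 × $6.74 standing = $1,285.69
Heat pump: 71,900,000 BTU / 3412 = 21,070 kWh heat; / 3.68 = 5,726 kWh in → × $0.314 = $1,798.05; + 12 × $17.86 standing = $2,012.37
Difference = |$1,285.69 − $2,012.37| = $726.68

$726.68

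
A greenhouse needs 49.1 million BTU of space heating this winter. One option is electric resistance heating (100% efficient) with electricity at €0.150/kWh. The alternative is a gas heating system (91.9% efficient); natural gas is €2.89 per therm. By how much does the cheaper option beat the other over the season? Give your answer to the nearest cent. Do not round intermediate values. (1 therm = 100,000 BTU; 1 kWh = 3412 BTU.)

Heat load = 49.1 × 10⁶ BTU = 49,100,000 BTU
Gas: input = 49,100,000 / 0.919 = 53,427,639 BTU = 534.3 therm → 534.3 × €2.89 = €1,544.06
Electric: 49,100,000 BTU / 3412 = 14,390 kWh → × €0.150 = €2,158.56
Difference = |€1,544.06 − €2,158.56| = €614.50

€614.50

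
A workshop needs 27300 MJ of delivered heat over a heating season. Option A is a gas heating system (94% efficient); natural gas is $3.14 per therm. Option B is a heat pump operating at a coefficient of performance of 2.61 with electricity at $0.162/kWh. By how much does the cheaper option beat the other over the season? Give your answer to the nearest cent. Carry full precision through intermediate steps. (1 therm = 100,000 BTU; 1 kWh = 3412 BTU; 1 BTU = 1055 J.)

$393.66

Heat load = 27300 MJ = 27,300,000,000 J / 1055 = 25,876,777 BTU
Gas: input = 25,876,777 / 0.940 = 27,528,486 BTU = 275.3 therm → 275.3 × $3.14 = $864.39
Heat pump: 25,876,777 BTU / 3412 = 7,584 kWh heat; / 2.61 = 2,906 kWh in → × $0.162 = $470.73
Difference = |$864.39 − $470.73| = $393.66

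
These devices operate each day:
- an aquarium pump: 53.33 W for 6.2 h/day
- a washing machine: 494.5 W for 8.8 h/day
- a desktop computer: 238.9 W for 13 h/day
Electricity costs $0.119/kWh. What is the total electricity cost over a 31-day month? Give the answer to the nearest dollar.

$29

aquarium pump: 53.33 W × 6.2 h × 31 d = 10,250 Wh = 10.25 kWh
washing machine: 494.5 W × 8.8 h × 31 d = 134,900 Wh = 134.9 kWh
desktop computer: 238.9 W × 13 h × 31 d = 96,277 Wh = 96.28 kWh
Total energy = 10.25 + 134.9 + 96.28 = 241.4 kWh
Cost = 241.4 kWh × $0.119 = $28.73 ≈ $29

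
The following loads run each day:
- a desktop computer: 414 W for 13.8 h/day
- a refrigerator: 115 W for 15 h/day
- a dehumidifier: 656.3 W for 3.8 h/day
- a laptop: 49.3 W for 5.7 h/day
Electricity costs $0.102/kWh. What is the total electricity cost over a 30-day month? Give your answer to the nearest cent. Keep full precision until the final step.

desktop computer: 414 W × 13.8 h × 30 d = 171,396 Wh = 171.4 kWh
refrigerator: 115 W × 15 h × 30 d = 51,750 Wh = 51.75 kWh
dehumidifier: 656.3 W × 3.8 h × 30 d = 74,818 Wh = 74.82 kWh
laptop: 49.3 W × 5.7 h × 30 d = 8,430 Wh = 8.43 kWh
Total energy = 171.4 + 51.75 + 74.82 + 8.43 = 306.4 kWh
Cost = 306.4 kWh × $0.102 = $31.25

$31.25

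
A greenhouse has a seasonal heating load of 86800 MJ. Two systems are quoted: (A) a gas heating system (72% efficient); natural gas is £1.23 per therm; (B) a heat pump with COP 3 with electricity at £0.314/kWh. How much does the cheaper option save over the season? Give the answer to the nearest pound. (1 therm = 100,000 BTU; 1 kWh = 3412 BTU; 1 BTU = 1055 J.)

£1118

Heat load = 86800 MJ = 86,800,000,000 J / 1055 = 82,274,882 BTU
Gas: input = 82,274,882 / 0.72 = 114,270,669 BTU = 1,143 therm → 1,143 × £1.23 = £1,405.53
Heat pump: 82,274,882 BTU / 3412 = 24,110 kWh heat; / 3 = 8,038 kWh in → × £0.314 = £2,523.87
Difference = |£1,405.53 − £2,523.87| = £1,118.34 ≈ £1118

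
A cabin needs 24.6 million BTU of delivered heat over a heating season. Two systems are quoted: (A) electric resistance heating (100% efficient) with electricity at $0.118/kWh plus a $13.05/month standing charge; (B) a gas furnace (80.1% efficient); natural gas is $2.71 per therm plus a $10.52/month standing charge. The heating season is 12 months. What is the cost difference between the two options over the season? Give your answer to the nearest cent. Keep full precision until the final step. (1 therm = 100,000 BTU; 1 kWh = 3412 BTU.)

Heat load = 24.6 × 10⁶ BTU = 24,600,000 BTU
Gas: input = 24,600,000 / 0.801 = 30,711,610 BTU = 307.1 therm → 307.1 × $2.71 = $832.28; + 12 × $10.52 standing = $958.52
Electric: 24,600,000 BTU / 3412 = 7,210 kWh → × $0.118 = $850.76; + 12 × $13.05 standing = $1,007.36
Difference = |$958.52 − $1,007.36| = $48.84

$48.84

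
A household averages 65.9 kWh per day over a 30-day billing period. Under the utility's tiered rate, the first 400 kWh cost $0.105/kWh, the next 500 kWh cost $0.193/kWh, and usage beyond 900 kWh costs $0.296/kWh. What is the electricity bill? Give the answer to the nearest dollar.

Usage = 65.9 kWh/day × 30 days = 1977 kWh
First 400 kWh × $0.105 = $42.00
Next 500 kWh × $0.193 = $96.50
Remaining 1077 kWh × $0.296 = $318.79
Total = $457.29 ≈ $457

$457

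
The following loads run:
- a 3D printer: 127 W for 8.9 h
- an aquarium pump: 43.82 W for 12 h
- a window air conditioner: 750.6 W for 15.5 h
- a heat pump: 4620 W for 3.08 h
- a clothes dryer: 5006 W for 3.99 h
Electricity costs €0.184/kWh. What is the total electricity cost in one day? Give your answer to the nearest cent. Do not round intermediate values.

3D printer: 127 W × 8.9 h = 1,130 Wh = 1.13 kWh
aquarium pump: 43.82 W × 12 h = 526 Wh = 0.5258 kWh
window air conditioner: 750.6 W × 15.5 h = 11,634 Wh = 11.63 kWh
heat pump: 4620 W × 3.08 h = 14,230 Wh = 14.23 kWh
clothes dryer: 5006 W × 3.99 h = 19,974 Wh = 19.97 kWh
Total energy = 1.13 + 0.5258 + 11.63 + 14.23 + 19.97 = 47.49 kWh
Cost = 47.49 kWh × €0.184 = €8.74

€8.74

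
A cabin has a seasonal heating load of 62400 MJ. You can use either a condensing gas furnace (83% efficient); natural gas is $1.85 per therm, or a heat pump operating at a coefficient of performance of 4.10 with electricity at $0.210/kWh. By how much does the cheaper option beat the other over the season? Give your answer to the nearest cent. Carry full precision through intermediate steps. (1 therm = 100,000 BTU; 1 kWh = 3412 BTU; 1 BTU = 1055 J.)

Heat load = 62400 MJ = 62,400,000,000 J / 1055 = 59,146,919 BTU
Gas: input = 59,146,919 / 0.83 = 71,261,349 BTU = 712.6 therm → 712.6 × $1.85 = $1,318.33
Heat pump: 59,146,919 BTU / 3412 = 17,330 kWh heat; / 4.10 = 4,228 kWh in → × $0.210 = $887.89
Difference = |$1,318.33 − $887.89| = $430.45

$430.45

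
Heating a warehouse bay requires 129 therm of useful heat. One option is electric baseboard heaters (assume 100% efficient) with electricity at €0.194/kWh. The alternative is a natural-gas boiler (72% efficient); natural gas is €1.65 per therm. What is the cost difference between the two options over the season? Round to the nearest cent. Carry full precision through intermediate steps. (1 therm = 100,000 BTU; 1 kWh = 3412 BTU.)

€437.85

Heat load = 129 therm × 100,000 = 12,900,000 BTU
Gas: input = 12,900,000 / 0.72 = 17,916,667 BTU = 179.2 therm → 179.2 × €1.65 = €295.62
Electric: 12,900,000 BTU / 3412 = 3,781 kWh → × €0.194 = €733.47
Difference = |€295.62 − €733.47| = €437.85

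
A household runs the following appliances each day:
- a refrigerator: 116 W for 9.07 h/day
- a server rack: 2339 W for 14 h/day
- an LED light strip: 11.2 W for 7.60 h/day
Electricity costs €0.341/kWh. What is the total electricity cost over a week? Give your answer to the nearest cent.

refrigerator: 116 W × 9.07 h × 7 d = 7,365 Wh = 7.365 kWh
server rack: 2339 W × 14 h × 7 d = 229,222 Wh = 229.2 kWh
LED light strip: 11.2 W × 7.60 h × 7 d = 596 Wh = 0.5958 kWh
Total energy = 7.365 + 229.2 + 0.5958 = 237.2 kWh
Cost = 237.2 kWh × €0.341 = €80.88

€80.88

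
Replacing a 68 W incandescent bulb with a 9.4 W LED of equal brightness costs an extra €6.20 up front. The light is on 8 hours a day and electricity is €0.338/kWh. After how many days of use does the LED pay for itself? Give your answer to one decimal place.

Power saved = 68 − 9.4 = 58.6 W
Daily energy saved = 58.6 W × 8 h = 468.8 Wh = 0.4688 kWh
Daily savings = 0.4688 × €0.338 = €0.1585
Payback = €6.20 / €0.1585 per day = 39.13 days

39.1 days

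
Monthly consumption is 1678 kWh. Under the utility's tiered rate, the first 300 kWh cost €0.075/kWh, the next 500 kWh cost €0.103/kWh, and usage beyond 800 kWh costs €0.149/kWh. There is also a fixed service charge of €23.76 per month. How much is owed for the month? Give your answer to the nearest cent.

First 300 kWh × €0.075 = €22.50
Next 500 kWh × €0.103 = €51.50
Remaining 878 kWh × €0.149 = €130.82
Energy charge = €204.82; + service €23.76 = €228.58

€228.58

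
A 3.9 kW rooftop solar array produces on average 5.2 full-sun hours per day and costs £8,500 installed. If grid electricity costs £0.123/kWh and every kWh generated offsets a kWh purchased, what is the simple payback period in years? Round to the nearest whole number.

9 years

Daily generation = 3.9 kW × 5.2 h = 20.28 kWh
Annual generation = 20.28 × 365 = 7402.2 kWh
Annual savings = 7402.2 × £0.123 = £910.47
Payback = £8,500 / £910.47 = 9.34 years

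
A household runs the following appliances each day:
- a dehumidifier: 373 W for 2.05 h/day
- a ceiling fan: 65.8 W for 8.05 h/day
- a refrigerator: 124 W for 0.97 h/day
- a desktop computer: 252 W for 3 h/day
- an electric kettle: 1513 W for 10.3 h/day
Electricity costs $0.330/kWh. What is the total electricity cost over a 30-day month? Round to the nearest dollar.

dehumidifier: 373 W × 2.05 h × 30 d = 22,940 Wh = 22.94 kWh
ceiling fan: 65.8 W × 8.05 h × 30 d = 15,891 Wh = 15.89 kWh
refrigerator: 124 W × 0.97 h × 30 d = 3,608 Wh = 3.608 kWh
desktop computer: 252 W × 3 h × 30 d = 22,680 Wh = 22.68 kWh
electric kettle: 1513 W × 10.3 h × 30 d = 467,517 Wh = 467.5 kWh
Total energy = 22.94 + 15.89 + 3.608 + 22.68 + 467.5 = 532.6 kWh
Cost = 532.6 kWh × $0.330 = $175.77 ≈ $176

$176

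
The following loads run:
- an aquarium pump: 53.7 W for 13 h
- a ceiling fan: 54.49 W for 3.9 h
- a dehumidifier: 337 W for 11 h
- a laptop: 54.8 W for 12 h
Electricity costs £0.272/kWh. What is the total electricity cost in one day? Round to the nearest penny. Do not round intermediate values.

£1.43

aquarium pump: 53.7 W × 13 h = 698 Wh = 0.6981 kWh
ceiling fan: 54.49 W × 3.9 h = 213 Wh = 0.2125 kWh
dehumidifier: 337 W × 11 h = 3,707 Wh = 3.707 kWh
laptop: 54.8 W × 12 h = 658 Wh = 0.6576 kWh
Total energy = 0.6981 + 0.2125 + 3.707 + 0.6576 = 5.275 kWh
Cost = 5.275 kWh × £0.272 = £1.43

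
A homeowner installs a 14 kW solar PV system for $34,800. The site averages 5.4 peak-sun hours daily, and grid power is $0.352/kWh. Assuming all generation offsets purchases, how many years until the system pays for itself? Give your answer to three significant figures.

Daily generation = 14 kW × 5.4 h = 75.6 kWh
Annual generation = 75.6 × 365 = 27594 kWh
Annual savings = 27594 × $0.352 = $9,713.09
Payback = $34,800 / $9,713.09 = 3.58 years

3.58 years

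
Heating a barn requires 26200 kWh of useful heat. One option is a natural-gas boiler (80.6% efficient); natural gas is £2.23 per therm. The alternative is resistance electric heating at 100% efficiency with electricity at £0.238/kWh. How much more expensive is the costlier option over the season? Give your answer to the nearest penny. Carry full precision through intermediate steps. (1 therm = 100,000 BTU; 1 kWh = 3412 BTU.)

Heat load = 26200 kWh × 3412 = 89,394,400 BTU
Gas: input = 89,394,400 / 0.806 = 110,911,166 BTU = 1,109 therm → 1,109 × £2.23 = £2,473.32
Electric: 89,394,400 BTU / 3412 = 26,200 kWh → × £0.238 = £6,235.60
Difference = |£2,473.32 − £6,235.60| = £3,762.28

£3762.28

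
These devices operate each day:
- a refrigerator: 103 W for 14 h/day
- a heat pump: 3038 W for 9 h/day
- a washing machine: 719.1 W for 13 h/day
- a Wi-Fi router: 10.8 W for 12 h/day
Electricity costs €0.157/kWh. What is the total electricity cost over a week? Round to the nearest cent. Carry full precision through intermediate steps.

€42.05

refrigerator: 103 W × 14 h × 7 d = 10,094 Wh = 10.09 kWh
heat pump: 3038 W × 9 h × 7 d = 191,394 Wh = 191.4 kWh
washing machine: 719.1 W × 13 h × 7 d = 65,438 Wh = 65.44 kWh
Wi-Fi router: 10.8 W × 12 h × 7 d = 907 Wh = 0.9072 kWh
Total energy = 10.09 + 191.4 + 65.44 + 0.9072 = 267.8 kWh
Cost = 267.8 kWh × €0.157 = €42.05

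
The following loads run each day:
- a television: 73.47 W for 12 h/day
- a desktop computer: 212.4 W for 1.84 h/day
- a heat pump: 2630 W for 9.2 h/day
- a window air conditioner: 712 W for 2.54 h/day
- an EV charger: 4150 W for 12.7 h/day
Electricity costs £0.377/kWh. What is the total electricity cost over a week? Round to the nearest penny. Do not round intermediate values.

£211.07

television: 73.47 W × 12 h × 7 d = 6,171 Wh = 6.171 kWh
desktop computer: 212.4 W × 1.84 h × 7 d = 2,736 Wh = 2.736 kWh
heat pump: 2630 W × 9.2 h × 7 d = 169,372 Wh = 169.4 kWh
window air conditioner: 712 W × 2.54 h × 7 d = 12,659 Wh = 12.66 kWh
EV charger: 4150 W × 12.7 h × 7 d = 368,935 Wh = 368.9 kWh
Total energy = 6.171 + 2.736 + 169.4 + 12.66 + 368.9 = 559.9 kWh
Cost = 559.9 kWh × £0.377 = £211.07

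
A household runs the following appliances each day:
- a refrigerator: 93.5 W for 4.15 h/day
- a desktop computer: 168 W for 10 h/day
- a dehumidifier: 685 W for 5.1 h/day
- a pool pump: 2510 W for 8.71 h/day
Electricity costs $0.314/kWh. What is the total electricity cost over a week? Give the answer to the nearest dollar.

refrigerator: 93.5 W × 4.15 h × 7 d = 2,716 Wh = 2.716 kWh
desktop computer: 168 W × 10 h × 7 d = 11,760 Wh = 11.76 kWh
dehumidifier: 685 W × 5.1 h × 7 d = 24,454 Wh = 24.45 kWh
pool pump: 2510 W × 8.71 h × 7 d = 153,035 Wh = 153 kWh
Total energy = 2.716 + 11.76 + 24.45 + 153 = 192 kWh
Cost = 192 kWh × $0.314 = $60.28 ≈ $60

$60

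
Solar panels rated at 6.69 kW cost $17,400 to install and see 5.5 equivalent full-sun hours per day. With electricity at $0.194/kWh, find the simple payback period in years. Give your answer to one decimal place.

Daily generation = 6.69 kW × 5.5 h = 36.8 kWh
Annual generation = 36.8 × 365 = 13430 kWh
Annual savings = 13430 × $0.194 = $2,605.45
Payback = $17,400 / $2,605.45 = 6.68 years

6.7 years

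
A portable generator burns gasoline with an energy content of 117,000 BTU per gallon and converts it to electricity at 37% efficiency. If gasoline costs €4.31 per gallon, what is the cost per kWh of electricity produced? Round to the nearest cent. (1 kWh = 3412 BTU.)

Electrical output per gallon = 117,000 BTU × 0.37 / 3412 BTU/kWh = 12.69 kWh
Cost per kWh = €4.31 / 12.69 kWh = €0.340

€0.34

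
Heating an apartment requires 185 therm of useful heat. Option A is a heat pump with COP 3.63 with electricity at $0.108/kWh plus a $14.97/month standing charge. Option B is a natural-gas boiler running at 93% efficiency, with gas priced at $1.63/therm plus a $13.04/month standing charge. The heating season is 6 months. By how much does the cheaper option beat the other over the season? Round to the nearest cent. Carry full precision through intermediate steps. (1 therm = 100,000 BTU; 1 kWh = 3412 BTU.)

Heat load = 185 therm × 100,000 = 18,500,000 BTU
Gas: input = 18,500,000 / 0.930 = 19,892,473 BTU = 198.9 therm → 198.9 × $1.63 = $324.25; + 6 × $13.04 standing = $402.49
Heat pump: 18,500,000 BTU / 3412 = 5,422 kWh heat; / 3.63 = 1,494 kWh in → × $0.108 = $161.32; + 6 × $14.97 standing = $251.14
Difference = |$402.49 − $251.14| = $151.35

$151.35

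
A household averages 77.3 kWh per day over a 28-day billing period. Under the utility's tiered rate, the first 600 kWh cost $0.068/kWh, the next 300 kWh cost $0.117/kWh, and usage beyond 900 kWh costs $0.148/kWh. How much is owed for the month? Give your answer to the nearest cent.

$263.03

Usage = 77.3 kWh/day × 28 days = 2164.4 kWh
First 600 kWh × $0.068 = $40.80
Next 300 kWh × $0.117 = $35.10
Remaining 1264.4 kWh × $0.148 = $187.13
Total = $263.03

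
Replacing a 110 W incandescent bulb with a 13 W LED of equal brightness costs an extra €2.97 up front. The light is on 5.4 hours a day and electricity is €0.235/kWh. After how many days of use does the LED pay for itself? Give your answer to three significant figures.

Power saved = 110 − 13 = 97 W
Daily energy saved = 97 W × 5.4 h = 523.8 Wh = 0.5238 kWh
Daily savings = 0.5238 × €0.235 = €0.1231
Payback = €2.97 / €0.1231 per day = 24.13 days

24.1 days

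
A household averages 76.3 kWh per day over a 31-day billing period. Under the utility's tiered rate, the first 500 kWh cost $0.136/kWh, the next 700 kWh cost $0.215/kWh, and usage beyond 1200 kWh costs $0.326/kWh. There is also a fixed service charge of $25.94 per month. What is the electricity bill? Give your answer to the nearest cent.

Usage = 76.3 kWh/day × 31 days = 2365.3 kWh
First 500 kWh × $0.136 = $68.00
Next 700 kWh × $0.215 = $150.50
Remaining 1165.3 kWh × $0.326 = $379.89
Energy charge = $598.39; + service $25.94 = $624.33

$624.33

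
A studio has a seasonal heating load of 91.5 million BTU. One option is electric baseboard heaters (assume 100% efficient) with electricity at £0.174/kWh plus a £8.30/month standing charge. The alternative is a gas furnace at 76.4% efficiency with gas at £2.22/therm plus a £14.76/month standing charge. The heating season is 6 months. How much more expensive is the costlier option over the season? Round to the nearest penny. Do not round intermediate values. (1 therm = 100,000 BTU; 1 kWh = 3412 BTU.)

Heat load = 91.5 × 10⁶ BTU = 91,500,000 BTU
Gas: input = 91,500,000 / 0.764 = 119,764,398 BTU = 1,198 therm → 1,198 × £2.22 = £2,658.77; + 6 × £14.76 standing = £2,747.33
Electric: 91,500,000 BTU / 3412 = 26,820 kWh → × £0.174 = £4,666.18; + 6 × £8.30 standing = £4,715.98
Difference = |£2,747.33 − £4,715.98| = £1,968.65

£1968.65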